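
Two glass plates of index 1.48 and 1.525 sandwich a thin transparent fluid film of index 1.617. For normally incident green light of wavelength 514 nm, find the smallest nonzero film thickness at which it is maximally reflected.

At the upper boundary (n = 1.48 to n = 1.617) the reflected ray undergoes a half-wave phase shift.
At the lower boundary (n = 1.617 to n = 1.525) the reflected ray undergoes no phase shift.
Exactly one π shift → a net half-wave offset.
For bright reflection here: 2 n t = (m + ½) λ.
Minimum at m = 0: t = λ / (4 n) = 514 / (4 × 1.617) = 79.5 nm.

79.5 nm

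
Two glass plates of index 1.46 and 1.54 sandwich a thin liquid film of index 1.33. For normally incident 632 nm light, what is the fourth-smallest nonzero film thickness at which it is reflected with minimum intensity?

950 nm

Ray reflecting at the top interface goes from n = 1.46 toward n = 1.33: no phase shift.
Ray reflecting at the bottom interface goes from n = 1.33 toward n = 1.54: a half-wave phase shift.
The two reflections differ by half a wavelength.
For weak reflection here: 2 n t = m λ.
The fourth-smallest nonzero thickness corresponds to m = 4: t = m λ / (2 n) = 4.00 × 632 / (2 × 1.33) = 950 nm.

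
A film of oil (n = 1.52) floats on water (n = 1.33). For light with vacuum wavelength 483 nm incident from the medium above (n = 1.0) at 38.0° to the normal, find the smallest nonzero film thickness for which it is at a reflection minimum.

174 nm

Ray reflecting at the top interface goes from n = 1.0 toward n = 1.52: a half-wave phase shift.
Bottom surface (1.52 → 1.33): reflection off a lower-index medium gives no phase shift.
The two reflections differ by half a wavelength.
With one net inversion, destructive interference in reflection requires 2 n t cos θ_r = m λ.
Snell's law: 1.0 sin 38.0° = 1.52 sin θ_r → sin θ_r = 0.405, cos θ_r = 0.914.
Minimum nonzero at m = 1: t = λ / (2 n cos θ_r) = 483 / (2 × 1.52 × 0.914) = 174 nm.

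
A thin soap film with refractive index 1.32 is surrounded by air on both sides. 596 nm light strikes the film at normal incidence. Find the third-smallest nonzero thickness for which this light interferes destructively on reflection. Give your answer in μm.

At the upper boundary (n = 1.0 to n = 1.32) the reflected ray undergoes a half-wave phase shift.
At the lower boundary (n = 1.32 to n = 1.0) the reflected ray undergoes no phase shift.
Exactly one π shift → a net half-wave offset.
With one net inversion, destructive interference in reflection requires 2 n t = m λ.
The third-smallest nonzero thickness corresponds to m = 3: t = m λ / (2 n) = 3.00 × 596 / (2 × 1.32) = 677 nm.

0.677 μm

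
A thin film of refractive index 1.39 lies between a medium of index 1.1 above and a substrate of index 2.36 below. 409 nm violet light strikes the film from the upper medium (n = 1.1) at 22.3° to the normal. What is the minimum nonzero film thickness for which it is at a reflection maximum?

Top surface (1.1 → 1.39): reflection off a higher-index medium gives a half-wave phase shift.
At the lower boundary (n = 1.39 to n = 2.36) the reflected ray undergoes a half-wave phase shift.
The two reflections carry the same phase change, so no net offset.
So the condition for constructive reflection is 2 n t cos θ_r = m λ.
Snell's law: 1.1 sin 22.3° = 1.39 sin θ_r → sin θ_r = 0.300, cos θ_r = 0.954.
Minimum nonzero at m = 1: t = λ / (2 n cos θ_r) = 409 / (2 × 1.39 × 0.954) = 154 nm.

154 nm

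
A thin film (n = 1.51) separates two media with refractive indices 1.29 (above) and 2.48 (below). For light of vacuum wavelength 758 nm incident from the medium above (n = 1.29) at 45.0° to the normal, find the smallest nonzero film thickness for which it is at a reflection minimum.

157 nm

Top surface (1.29 → 1.51): reflection off a higher-index medium gives a half-wave phase shift.
At the lower boundary (n = 1.51 to n = 2.48) the reflected ray undergoes a half-wave phase shift.
The two reflections carry the same phase change, so no net offset.
For weak reflection here: 2 n t cos θ_r = (m + ½) λ.
Snell's law: 1.29 sin 45.0° = 1.51 sin θ_r → sin θ_r = 0.604, cos θ_r = 0.797.
Minimum at m = 0: t = λ / (4 n cos θ_r) = 758 / (4 × 1.51 × 0.797) = 157 nm.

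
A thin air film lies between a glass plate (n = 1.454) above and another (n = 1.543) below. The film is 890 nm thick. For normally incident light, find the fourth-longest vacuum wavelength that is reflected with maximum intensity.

509 nm

At the upper boundary (n = 1.454 to n = 1.0) the reflected ray undergoes no phase shift.
Ray reflecting at the bottom interface goes from n = 1.0 toward n = 1.543: a half-wave phase shift.
Net: one phase inversion between the two reflected rays.
So the condition for constructive reflection is 2 n t = (m + ½) λ.
λ = 2 n t / (m + ½). The fourth-longest wavelength is m = 3: λ = 2 × 1.0 × 890 / 3.50 = 509 nm.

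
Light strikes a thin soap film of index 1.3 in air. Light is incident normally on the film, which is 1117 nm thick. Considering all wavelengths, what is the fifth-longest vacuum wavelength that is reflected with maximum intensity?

645 nm

Ray reflecting at the top interface goes from n = 1.0 toward n = 1.3: a half-wave phase shift.
Bottom surface (1.3 → 1.0): reflection off a lower-index medium gives no phase shift.
Net: one phase inversion between the two reflected rays.
So the condition for constructive reflection is 2 n t = (m + ½) λ.
λ = 2 n t / (m + ½). The fifth-longest wavelength is m = 4: λ = 2 × 1.3 × 1117 / 4.50 = 645 nm.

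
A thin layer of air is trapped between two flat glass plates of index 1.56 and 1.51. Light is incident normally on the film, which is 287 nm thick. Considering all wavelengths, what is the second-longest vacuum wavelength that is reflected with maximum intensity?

Ray reflecting at the top interface goes from n = 1.56 toward n = 1.0: no phase shift.
Bottom surface (1.0 → 1.51): reflection off a higher-index medium gives a half-wave phase shift.
The two reflections differ by half a wavelength.
So the condition for constructive reflection is 2 n t = (m + ½) λ.
λ = 2 n t / (m + ½). The second-longest wavelength is m = 1: λ = 2 × 1.0 × 287 / 1.50 = 383 nm.

383 nm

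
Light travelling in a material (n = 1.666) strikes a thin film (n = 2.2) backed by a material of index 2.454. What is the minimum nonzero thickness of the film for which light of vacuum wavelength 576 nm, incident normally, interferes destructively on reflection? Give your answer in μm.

Ray reflecting at the top interface goes from n = 1.666 toward n = 2.2: a half-wave phase shift.
Bottom surface (2.2 → 2.454): reflection off a higher-index medium gives a half-wave phase shift.
The two reflections carry the same phase change, so no net offset.
With no net inversion, destructive interference in reflection requires 2 n t = (m + ½) λ.
Minimum at m = 0: t = λ / (4 n) = 576 / (4 × 2.2) = 65.5 nm.

0.0655 μm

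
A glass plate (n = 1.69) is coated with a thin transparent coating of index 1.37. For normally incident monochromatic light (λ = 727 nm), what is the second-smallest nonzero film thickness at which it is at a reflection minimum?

398 nm

At the upper boundary (n = 1.0 to n = 1.37) the reflected ray undergoes a half-wave phase shift.
Bottom surface (1.37 → 1.69): reflection off a higher-index medium gives a half-wave phase shift.
The two reflections carry the same phase change, so no net offset.
With no net inversion, destructive interference in reflection requires 2 n t = (m + ½) λ.
The second-smallest nonzero thickness corresponds to m = 1: t = (m + ½) λ / (2 n) = 1.50 × 727 / (2 × 1.37) = 398 nm.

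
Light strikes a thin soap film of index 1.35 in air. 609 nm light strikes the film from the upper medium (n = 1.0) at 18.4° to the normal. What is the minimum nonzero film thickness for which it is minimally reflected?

Ray reflecting at the top interface goes from n = 1.0 toward n = 1.35: a half-wave phase shift.
Bottom surface (1.35 → 1.0): reflection off a lower-index medium gives no phase shift.
Net: one phase inversion between the two reflected rays.
So the condition for destructive reflection is 2 n t cos θ_r = m λ.
Snell's law: 1.0 sin 18.4° = 1.35 sin θ_r → sin θ_r = 0.234, cos θ_r = 0.972.
Minimum nonzero at m = 1: t = λ / (2 n cos θ_r) = 609 / (2 × 1.35 × 0.972) = 232 nm.

232 nm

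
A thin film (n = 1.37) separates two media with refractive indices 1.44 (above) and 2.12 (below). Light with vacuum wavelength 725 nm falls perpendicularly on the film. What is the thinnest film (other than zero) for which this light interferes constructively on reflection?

132 nm

Ray reflecting at the top interface goes from n = 1.44 toward n = 1.37: no phase shift.
At the lower boundary (n = 1.37 to n = 2.12) the reflected ray undergoes a half-wave phase shift.
Net: one phase inversion between the two reflected rays.
So the condition for constructive reflection is 2 n t = (m + ½) λ.
Minimum at m = 0: t = λ / (4 n) = 725 / (4 × 1.37) = 132 nm.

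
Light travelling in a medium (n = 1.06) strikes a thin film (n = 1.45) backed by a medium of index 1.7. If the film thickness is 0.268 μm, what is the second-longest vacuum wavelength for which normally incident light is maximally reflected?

Top surface (1.06 → 1.45): reflection off a higher-index medium gives a half-wave phase shift.
Ray reflecting at the bottom interface goes from n = 1.45 toward n = 1.7: a half-wave phase shift.
Net: no relative phase inversion (both shifts match).
So the condition for constructive reflection is 2 n t = m λ.
λ = 2 n t / m. The second-longest wavelength is m = 2: λ = 2 × 1.45 × 268 / 2.00 = 389 nm.

389 nm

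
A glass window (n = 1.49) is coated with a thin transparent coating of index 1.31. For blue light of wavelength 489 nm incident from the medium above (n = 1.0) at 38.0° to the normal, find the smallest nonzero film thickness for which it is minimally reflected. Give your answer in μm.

0.106 μm

Top surface (1.0 → 1.31): reflection off a higher-index medium gives a half-wave phase shift.
Ray reflecting at the bottom interface goes from n = 1.31 toward n = 1.49: a half-wave phase shift.
Net: no relative phase inversion (both shifts match).
For minimum reflection here: 2 n t cos θ_r = (m + ½) λ.
Snell's law: 1.0 sin 38.0° = 1.31 sin θ_r → sin θ_r = 0.470, cos θ_r = 0.883.
Minimum at m = 0: t = λ / (4 n cos θ_r) = 489 / (4 × 1.31 × 0.883) = 106 nm.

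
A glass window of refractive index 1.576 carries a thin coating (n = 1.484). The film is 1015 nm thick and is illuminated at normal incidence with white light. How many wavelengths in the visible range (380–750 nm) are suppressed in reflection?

At the upper boundary (n = 1.0 to n = 1.484) the reflected ray undergoes a half-wave phase shift.
At the lower boundary (n = 1.484 to n = 1.576) the reflected ray undergoes a half-wave phase shift.
Net: no relative phase inversion (both shifts match).
With no net inversion, destructive interference in reflection requires 2 n t = (m + ½) λ.
λ = 2 n t / (m + ½) = 3013 / (m + ½) nm.
m=3: 861 nm (IR); m=4: 669 nm (visible); m=5: 548 nm (visible); m=6: 463 nm (visible); m=7: 402 nm (visible); m=8: 354 nm (UV).

4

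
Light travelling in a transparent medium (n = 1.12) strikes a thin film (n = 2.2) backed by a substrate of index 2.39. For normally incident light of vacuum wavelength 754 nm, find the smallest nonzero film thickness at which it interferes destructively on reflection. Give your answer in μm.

0.0857 μm

Ray reflecting at the top interface goes from n = 1.12 toward n = 2.2: a half-wave phase shift.
Bottom surface (2.2 → 2.39): reflection off a higher-index medium gives a half-wave phase shift.
The two reflections carry the same phase change, so no net offset.
For weak reflection here: 2 n t = (m + ½) λ.
Minimum at m = 0: t = λ / (4 n) = 754 / (4 × 2.2) = 85.7 nm.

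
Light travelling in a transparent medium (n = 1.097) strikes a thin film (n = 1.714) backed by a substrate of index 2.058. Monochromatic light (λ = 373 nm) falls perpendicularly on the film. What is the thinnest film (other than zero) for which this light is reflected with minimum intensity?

Ray reflecting at the top interface goes from n = 1.097 toward n = 1.714: a half-wave phase shift.
Ray reflecting at the bottom interface goes from n = 1.714 toward n = 2.058: a half-wave phase shift.
Zero or two π shifts → no net half-wave offset.
For minimum reflection here: 2 n t = (m + ½) λ.
Minimum at m = 0: t = λ / (4 n) = 373 / (4 × 1.714) = 54.4 nm.

54.4 nm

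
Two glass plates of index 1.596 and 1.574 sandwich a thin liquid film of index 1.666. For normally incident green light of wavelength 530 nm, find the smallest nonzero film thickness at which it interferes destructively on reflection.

Ray reflecting at the top interface goes from n = 1.596 toward n = 1.666: a half-wave phase shift.
Ray reflecting at the bottom interface goes from n = 1.666 toward n = 1.574: no phase shift.
Exactly one π shift → a net half-wave offset.
So the condition for destructive reflection is 2 n t = m λ.
Minimum nonzero at m = 1: t = λ / (2 n) = 530 / (2 × 1.666) = 159 nm.

159 nm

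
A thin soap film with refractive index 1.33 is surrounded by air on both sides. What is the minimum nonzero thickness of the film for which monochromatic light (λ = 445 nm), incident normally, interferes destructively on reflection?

Ray reflecting at the top interface goes from n = 1.0 toward n = 1.33: a half-wave phase shift.
Bottom surface (1.33 → 1.0): reflection off a lower-index medium gives no phase shift.
Net: one phase inversion between the two reflected rays.
So the condition for destructive reflection is 2 n t = m λ.
Minimum nonzero at m = 1: t = λ / (2 n) = 445 / (2 × 1.33) = 167 nm.

167 nm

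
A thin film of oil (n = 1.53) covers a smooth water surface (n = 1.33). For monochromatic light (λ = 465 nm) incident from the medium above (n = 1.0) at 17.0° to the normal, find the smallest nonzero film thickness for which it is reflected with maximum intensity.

Top surface (1.0 → 1.53): reflection off a higher-index medium gives a half-wave phase shift.
At the lower boundary (n = 1.53 to n = 1.33) the reflected ray undergoes no phase shift.
Exactly one π shift → a net half-wave offset.
For strong reflection here: 2 n t cos θ_r = (m + ½) λ.
Snell's law: 1.0 sin 17.0° = 1.53 sin θ_r → sin θ_r = 0.191, cos θ_r = 0.982.
Minimum at m = 0: t = λ / (4 n cos θ_r) = 465 / (4 × 1.53 × 0.982) = 77.4 nm.

77.4 nm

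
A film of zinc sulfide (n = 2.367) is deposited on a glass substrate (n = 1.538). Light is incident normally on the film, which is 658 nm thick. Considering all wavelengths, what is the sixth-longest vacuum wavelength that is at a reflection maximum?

At the upper boundary (n = 1.0 to n = 2.367) the reflected ray undergoes a half-wave phase shift.
At the lower boundary (n = 2.367 to n = 1.538) the reflected ray undergoes no phase shift.
Exactly one π shift → a net half-wave offset.
For maximum reflection here: 2 n t = (m + ½) λ.
λ = 2 n t / (m + ½). The sixth-longest wavelength is m = 5: λ = 2 × 2.367 × 658 / 5.50 = 566 nm.

566 nm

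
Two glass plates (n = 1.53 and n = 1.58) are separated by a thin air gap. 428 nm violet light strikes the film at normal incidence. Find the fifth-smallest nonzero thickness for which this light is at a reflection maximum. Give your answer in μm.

0.963 μm

At the upper boundary (n = 1.53 to n = 1.0) the reflected ray undergoes no phase shift.
Ray reflecting at the bottom interface goes from n = 1.0 toward n = 1.58: a half-wave phase shift.
The two reflections differ by half a wavelength.
For strong reflection here: 2 n t = (m + ½) λ.
The fifth-smallest nonzero thickness corresponds to m = 4: t = (m + ½) λ / (2 n) = 4.50 × 428 / (2 × 1.0) = 963 nm.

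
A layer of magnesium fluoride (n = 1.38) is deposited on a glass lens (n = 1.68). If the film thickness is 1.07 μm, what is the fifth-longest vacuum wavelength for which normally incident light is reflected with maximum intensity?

591 nm

Ray reflecting at the top interface goes from n = 1.0 toward n = 1.38: a half-wave phase shift.
Bottom surface (1.38 → 1.68): reflection off a higher-index medium gives a half-wave phase shift.
Zero or two π shifts → no net half-wave offset.
For maximum reflection here: 2 n t = m λ.
λ = 2 n t / m. The fifth-longest wavelength is m = 5: λ = 2 × 1.38 × 1070 / 5.00 = 591 nm.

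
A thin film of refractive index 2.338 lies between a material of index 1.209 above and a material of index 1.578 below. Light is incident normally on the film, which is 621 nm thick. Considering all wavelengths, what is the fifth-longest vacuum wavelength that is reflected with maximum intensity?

At the upper boundary (n = 1.209 to n = 2.338) the reflected ray undergoes a half-wave phase shift.
At the lower boundary (n = 2.338 to n = 1.578) the reflected ray undergoes no phase shift.
The two reflections differ by half a wavelength.
With one net inversion, constructive interference in reflection requires 2 n t = (m + ½) λ.
λ = 2 n t / (m + ½). The fifth-longest wavelength is m = 4: λ = 2 × 2.338 × 621 / 4.50 = 645 nm.

645 nm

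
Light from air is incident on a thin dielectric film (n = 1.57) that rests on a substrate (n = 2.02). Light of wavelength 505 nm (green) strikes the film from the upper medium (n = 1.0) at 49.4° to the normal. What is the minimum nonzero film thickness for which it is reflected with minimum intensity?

91.9 nm

Top surface (1.0 → 1.57): reflection off a higher-index medium gives a half-wave phase shift.
Ray reflecting at the bottom interface goes from n = 1.57 toward n = 2.02: a half-wave phase shift.
Net: no relative phase inversion (both shifts match).
For dark reflection here: 2 n t cos θ_r = (m + ½) λ.
Snell's law: 1.0 sin 49.4° = 1.57 sin θ_r → sin θ_r = 0.484, cos θ_r = 0.875.
Minimum at m = 0: t = λ / (4 n cos θ_r) = 505 / (4 × 1.57 × 0.875) = 91.9 nm.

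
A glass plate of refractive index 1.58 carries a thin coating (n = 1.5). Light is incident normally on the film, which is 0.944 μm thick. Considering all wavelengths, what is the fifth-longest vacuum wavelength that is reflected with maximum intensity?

566 nm

At the upper boundary (n = 1.0 to n = 1.5) the reflected ray undergoes a half-wave phase shift.
At the lower boundary (n = 1.5 to n = 1.58) the reflected ray undergoes a half-wave phase shift.
Zero or two π shifts → no net half-wave offset.
For bright reflection here: 2 n t = m λ.
λ = 2 n t / m. The fifth-longest wavelength is m = 5: λ = 2 × 1.5 × 944 / 5.00 = 566 nm.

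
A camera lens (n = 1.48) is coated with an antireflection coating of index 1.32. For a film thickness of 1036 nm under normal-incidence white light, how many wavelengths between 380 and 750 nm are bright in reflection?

4

Ray reflecting at the top interface goes from n = 1.0 toward n = 1.32: a half-wave phase shift.
Ray reflecting at the bottom interface goes from n = 1.32 toward n = 1.48: a half-wave phase shift.
Zero or two π shifts → no net half-wave offset.
For strong reflection here: 2 n t = m λ.
λ = 2 n t / m = 2735 / m nm.
m=3: 912 nm (IR); m=4: 684 nm (visible); m=5: 547 nm (visible); m=6: 456 nm (visible); m=7: 391 nm (visible); m=8: 342 nm (UV).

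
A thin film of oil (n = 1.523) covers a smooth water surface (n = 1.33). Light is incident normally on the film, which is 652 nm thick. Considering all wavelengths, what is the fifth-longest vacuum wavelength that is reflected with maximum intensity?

Ray reflecting at the top interface goes from n = 1.0 toward n = 1.523: a half-wave phase shift.
Ray reflecting at the bottom interface goes from n = 1.523 toward n = 1.33: no phase shift.
Net: one phase inversion between the two reflected rays.
So the condition for constructive reflection is 2 n t = (m + ½) λ.
λ = 2 n t / (m + ½). The fifth-longest wavelength is m = 4: λ = 2 × 1.523 × 652 / 4.50 = 441 nm.

441 nm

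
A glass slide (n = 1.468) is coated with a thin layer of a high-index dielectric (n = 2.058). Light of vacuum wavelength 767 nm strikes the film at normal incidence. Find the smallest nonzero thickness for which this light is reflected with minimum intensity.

186 nm

At the upper boundary (n = 1.0 to n = 2.058) the reflected ray undergoes a half-wave phase shift.
At the lower boundary (n = 2.058 to n = 1.468) the reflected ray undergoes no phase shift.
Exactly one π shift → a net half-wave offset.
For minimum reflection here: 2 n t = m λ.
The smallest nonzero thickness corresponds to m = 1: t = m λ / (2 n) = 1.00 × 767 / (2 × 2.058) = 186 nm.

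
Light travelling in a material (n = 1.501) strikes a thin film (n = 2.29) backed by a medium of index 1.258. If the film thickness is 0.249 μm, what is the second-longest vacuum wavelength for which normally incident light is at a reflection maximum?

760 nm

At the upper boundary (n = 1.501 to n = 2.29) the reflected ray undergoes a half-wave phase shift.
At the lower boundary (n = 2.29 to n = 1.258) the reflected ray undergoes no phase shift.
The two reflections differ by half a wavelength.
So the condition for constructive reflection is 2 n t = (m + ½) λ.
λ = 2 n t / (m + ½). The second-longest wavelength is m = 1: λ = 2 × 2.29 × 249 / 1.50 = 760 nm.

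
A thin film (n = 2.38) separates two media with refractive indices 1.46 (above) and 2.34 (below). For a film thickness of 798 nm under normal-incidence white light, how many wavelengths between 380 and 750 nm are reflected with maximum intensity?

At the upper boundary (n = 1.46 to n = 2.38) the reflected ray undergoes a half-wave phase shift.
Bottom surface (2.38 → 2.34): reflection off a lower-index medium gives no phase shift.
Net: one phase inversion between the two reflected rays.
So the condition for constructive reflection is 2 n t = (m + ½) λ.
λ = 2 n t / (m + ½) = 3798 / (m + ½) nm.
m=4: 844 nm (IR); m=5: 691 nm (visible); m=6: 584 nm (visible); m=7: 506 nm (visible); m=8: 447 nm (visible); m=9: 400 nm (visible); m=10: 362 nm (UV).

5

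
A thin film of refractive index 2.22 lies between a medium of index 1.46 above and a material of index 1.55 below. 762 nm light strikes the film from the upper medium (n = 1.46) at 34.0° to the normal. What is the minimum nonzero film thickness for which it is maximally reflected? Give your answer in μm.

Ray reflecting at the top interface goes from n = 1.46 toward n = 2.22: a half-wave phase shift.
At the lower boundary (n = 2.22 to n = 1.55) the reflected ray undergoes no phase shift.
The two reflections differ by half a wavelength.
So the condition for constructive reflection is 2 n t cos θ_r = (m + ½) λ.
Snell's law: 1.46 sin 34.0° = 2.22 sin θ_r → sin θ_r = 0.368, cos θ_r = 0.930.
Minimum at m = 0: t = λ / (4 n cos θ_r) = 762 / (4 × 2.22 × 0.930) = 92.3 nm.

0.0923 μm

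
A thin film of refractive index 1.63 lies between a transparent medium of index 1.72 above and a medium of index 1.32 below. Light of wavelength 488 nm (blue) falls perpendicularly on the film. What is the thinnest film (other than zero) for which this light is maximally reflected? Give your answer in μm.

0.150 μm

Ray reflecting at the top interface goes from n = 1.72 toward n = 1.63: no phase shift.
Bottom surface (1.63 → 1.32): reflection off a lower-index medium gives no phase shift.
The two reflections carry the same phase change, so no net offset.
With no net inversion, constructive interference in reflection requires 2 n t = m λ.
Minimum nonzero at m = 1: t = λ / (2 n) = 488 / (2 × 1.63) = 150 nm.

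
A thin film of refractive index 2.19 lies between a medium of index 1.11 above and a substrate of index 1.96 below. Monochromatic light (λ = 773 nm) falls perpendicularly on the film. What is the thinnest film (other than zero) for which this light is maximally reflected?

88.2 nm

At the upper boundary (n = 1.11 to n = 2.19) the reflected ray undergoes a half-wave phase shift.
At the lower boundary (n = 2.19 to n = 1.96) the reflected ray undergoes no phase shift.
Net: one phase inversion between the two reflected rays.
So the condition for constructive reflection is 2 n t = (m + ½) λ.
Minimum at m = 0: t = λ / (4 n) = 773 / (4 × 2.19) = 88.2 nm.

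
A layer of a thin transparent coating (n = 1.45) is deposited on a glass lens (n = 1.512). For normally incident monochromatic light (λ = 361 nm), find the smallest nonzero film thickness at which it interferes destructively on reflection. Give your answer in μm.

Ray reflecting at the top interface goes from n = 1.0 toward n = 1.45: a half-wave phase shift.
At the lower boundary (n = 1.45 to n = 1.512) the reflected ray undergoes a half-wave phase shift.
Zero or two π shifts → no net half-wave offset.
With no net inversion, destructive interference in reflection requires 2 n t = (m + ½) λ.
Minimum at m = 0: t = λ / (4 n) = 361 / (4 × 1.45) = 62.2 nm.

0.0622 μm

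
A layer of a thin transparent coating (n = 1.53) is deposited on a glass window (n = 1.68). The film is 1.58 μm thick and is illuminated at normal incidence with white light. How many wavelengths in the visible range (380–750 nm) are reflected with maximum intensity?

6

Ray reflecting at the top interface goes from n = 1.0 toward n = 1.53: a half-wave phase shift.
At the lower boundary (n = 1.53 to n = 1.68) the reflected ray undergoes a half-wave phase shift.
Net: no relative phase inversion (both shifts match).
So the condition for constructive reflection is 2 n t = m λ.
λ = 2 n t / m = 4835 / m nm.
m=6: 806 nm (IR); m=7: 691 nm (visible); m=8: 604 nm (visible); m=9: 537 nm (visible); m=10: 483 nm (visible); m=11: 440 nm (visible); m=12: 403 nm (visible); m=13: 372 nm (UV).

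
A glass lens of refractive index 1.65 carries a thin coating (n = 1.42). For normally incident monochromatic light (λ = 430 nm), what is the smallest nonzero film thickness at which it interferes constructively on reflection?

151 nm

Top surface (1.0 → 1.42): reflection off a higher-index medium gives a half-wave phase shift.
Ray reflecting at the bottom interface goes from n = 1.42 toward n = 1.65: a half-wave phase shift.
The two reflections carry the same phase change, so no net offset.
So the condition for constructive reflection is 2 n t = m λ.
The smallest nonzero thickness corresponds to m = 1: t = m λ / (2 n) = 1.00 × 430 / (2 × 1.42) = 151 nm.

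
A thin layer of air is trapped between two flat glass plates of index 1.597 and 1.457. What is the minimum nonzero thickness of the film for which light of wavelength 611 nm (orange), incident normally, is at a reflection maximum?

153 nm

At the upper boundary (n = 1.597 to n = 1.0) the reflected ray undergoes no phase shift.
Ray reflecting at the bottom interface goes from n = 1.0 toward n = 1.457: a half-wave phase shift.
Net: one phase inversion between the two reflected rays.
With one net inversion, constructive interference in reflection requires 2 n t = (m + ½) λ.
Minimum at m = 0: t = λ / (4 n) = 611 / (4 × 1.0) = 153 nm.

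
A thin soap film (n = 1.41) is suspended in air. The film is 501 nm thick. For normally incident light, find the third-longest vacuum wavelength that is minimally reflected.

Top surface (1.0 → 1.41): reflection off a higher-index medium gives a half-wave phase shift.
At the lower boundary (n = 1.41 to n = 1.0) the reflected ray undergoes no phase shift.
The two reflections differ by half a wavelength.
For weak reflection here: 2 n t = m λ.
λ = 2 n t / m. The third-longest wavelength is m = 3: λ = 2 × 1.41 × 501 / 3.00 = 471 nm.

471 nm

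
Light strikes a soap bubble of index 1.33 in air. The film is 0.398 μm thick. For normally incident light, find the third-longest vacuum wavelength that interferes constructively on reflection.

At the upper boundary (n = 1.0 to n = 1.33) the reflected ray undergoes a half-wave phase shift.
At the lower boundary (n = 1.33 to n = 1.0) the reflected ray undergoes no phase shift.
Net: one phase inversion between the two reflected rays.
For strong reflection here: 2 n t = (m + ½) λ.
λ = 2 n t / (m + ½). The third-longest wavelength is m = 2: λ = 2 × 1.33 × 398 / 2.50 = 423 nm.

423 nm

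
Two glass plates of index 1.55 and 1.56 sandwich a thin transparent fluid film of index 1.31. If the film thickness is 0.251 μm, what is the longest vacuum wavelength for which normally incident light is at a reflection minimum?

658 nm

At the upper boundary (n = 1.55 to n = 1.31) the reflected ray undergoes no phase shift.
Ray reflecting at the bottom interface goes from n = 1.31 toward n = 1.56: a half-wave phase shift.
The two reflections differ by half a wavelength.
With one net inversion, destructive interference in reflection requires 2 n t = m λ.
λ = 2 n t / m. The longest wavelength is m = 1: λ = 2 × 1.31 × 251 / 1.00 = 658 nm.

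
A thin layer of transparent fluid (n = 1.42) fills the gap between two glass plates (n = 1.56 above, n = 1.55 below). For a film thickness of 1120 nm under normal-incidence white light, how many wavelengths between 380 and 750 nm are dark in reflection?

Top surface (1.56 → 1.42): reflection off a lower-index medium gives no phase shift.
Ray reflecting at the bottom interface goes from n = 1.42 toward n = 1.55: a half-wave phase shift.
Exactly one π shift → a net half-wave offset.
For dark reflection here: 2 n t = m λ.
λ = 2 n t / m = 3181 / m nm.
m=4: 795 nm (IR); m=5: 636 nm (visible); m=6: 530 nm (visible); m=7: 454 nm (visible); m=8: 398 nm (visible); m=9: 353 nm (UV).

4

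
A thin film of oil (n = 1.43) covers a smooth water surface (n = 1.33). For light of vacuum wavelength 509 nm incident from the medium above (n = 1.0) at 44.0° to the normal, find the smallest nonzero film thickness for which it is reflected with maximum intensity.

102 nm

Top surface (1.0 → 1.43): reflection off a higher-index medium gives a half-wave phase shift.
Bottom surface (1.43 → 1.33): reflection off a lower-index medium gives no phase shift.
Exactly one π shift → a net half-wave offset.
With one net inversion, constructive interference in reflection requires 2 n t cos θ_r = (m + ½) λ.
Snell's law: 1.0 sin 44.0° = 1.43 sin θ_r → sin θ_r = 0.486, cos θ_r = 0.874.
Minimum at m = 0: t = λ / (4 n cos θ_r) = 509 / (4 × 1.43 × 0.874) = 102 nm.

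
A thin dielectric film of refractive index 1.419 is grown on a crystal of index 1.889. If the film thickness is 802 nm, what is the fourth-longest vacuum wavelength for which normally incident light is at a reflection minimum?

Ray reflecting at the top interface goes from n = 1.0 toward n = 1.419: a half-wave phase shift.
Bottom surface (1.419 → 1.889): reflection off a higher-index medium gives a half-wave phase shift.
The two reflections carry the same phase change, so no net offset.
For minimum reflection here: 2 n t = (m + ½) λ.
λ = 2 n t / (m + ½). The fourth-longest wavelength is m = 3: λ = 2 × 1.419 × 802 / 3.50 = 650 nm.

650 nm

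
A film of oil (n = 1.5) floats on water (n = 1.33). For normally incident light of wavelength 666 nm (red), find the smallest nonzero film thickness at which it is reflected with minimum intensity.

At the upper boundary (n = 1.0 to n = 1.5) the reflected ray undergoes a half-wave phase shift.
Ray reflecting at the bottom interface goes from n = 1.5 toward n = 1.33: no phase shift.
The two reflections differ by half a wavelength.
For weak reflection here: 2 n t = m λ.
Minimum nonzero at m = 1: t = λ / (2 n) = 666 / (2 × 1.5) = 222 nm.

222 nm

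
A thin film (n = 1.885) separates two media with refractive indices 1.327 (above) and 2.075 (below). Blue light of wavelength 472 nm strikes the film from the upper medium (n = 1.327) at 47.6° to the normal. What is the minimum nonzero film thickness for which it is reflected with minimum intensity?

Ray reflecting at the top interface goes from n = 1.327 toward n = 1.885: a half-wave phase shift.
At the lower boundary (n = 1.885 to n = 2.075) the reflected ray undergoes a half-wave phase shift.
The two reflections carry the same phase change, so no net offset.
With no net inversion, destructive interference in reflection requires 2 n t cos θ_r = (m + ½) λ.
Snell's law: 1.327 sin 47.6° = 1.885 sin θ_r → sin θ_r = 0.520, cos θ_r = 0.854.
Minimum at m = 0: t = λ / (4 n cos θ_r) = 472 / (4 × 1.885 × 0.854) = 73.3 nm.

73.3 nm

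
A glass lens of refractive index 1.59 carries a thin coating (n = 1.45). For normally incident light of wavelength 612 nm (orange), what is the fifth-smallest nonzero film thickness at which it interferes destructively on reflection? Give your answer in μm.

Top surface (1.0 → 1.45): reflection off a higher-index medium gives a half-wave phase shift.
Ray reflecting at the bottom interface goes from n = 1.45 toward n = 1.59: a half-wave phase shift.
The two reflections carry the same phase change, so no net offset.
For minimum reflection here: 2 n t = (m + ½) λ.
The fifth-smallest nonzero thickness corresponds to m = 4: t = (m + ½) λ / (2 n) = 4.50 × 612 / (2 × 1.45) = 950 nm.

0.950 μm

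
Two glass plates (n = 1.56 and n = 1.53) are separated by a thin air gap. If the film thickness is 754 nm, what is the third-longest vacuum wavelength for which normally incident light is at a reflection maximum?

Top surface (1.56 → 1.0): reflection off a lower-index medium gives no phase shift.
At the lower boundary (n = 1.0 to n = 1.53) the reflected ray undergoes a half-wave phase shift.
The two reflections differ by half a wavelength.
So the condition for constructive reflection is 2 n t = (m + ½) λ.
λ = 2 n t / (m + ½). The third-longest wavelength is m = 2: λ = 2 × 1.0 × 754 / 2.50 = 603 nm.

603 nm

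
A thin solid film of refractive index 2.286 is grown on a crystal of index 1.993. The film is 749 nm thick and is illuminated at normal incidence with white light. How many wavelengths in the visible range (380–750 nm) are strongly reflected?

At the upper boundary (n = 1.0 to n = 2.286) the reflected ray undergoes a half-wave phase shift.
At the lower boundary (n = 2.286 to n = 1.993) the reflected ray undergoes no phase shift.
The two reflections differ by half a wavelength.
For bright reflection here: 2 n t = (m + ½) λ.
λ = 2 n t / (m + ½) = 3424 / (m + ½) nm.
m=4: 761 nm (IR); m=5: 623 nm (visible); m=6: 527 nm (visible); m=7: 457 nm (visible); m=8: 403 nm (visible); m=9: 360 nm (UV).

4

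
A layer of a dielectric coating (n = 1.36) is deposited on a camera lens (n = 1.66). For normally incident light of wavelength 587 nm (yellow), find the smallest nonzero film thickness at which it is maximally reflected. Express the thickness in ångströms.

Top surface (1.0 → 1.36): reflection off a higher-index medium gives a half-wave phase shift.
Bottom surface (1.36 → 1.66): reflection off a higher-index medium gives a half-wave phase shift.
Net: no relative phase inversion (both shifts match).
For maximum reflection here: 2 n t = m λ.
Minimum nonzero at m = 1: t = λ / (2 n) = 587 / (2 × 1.36) = 216 nm.

2158 Å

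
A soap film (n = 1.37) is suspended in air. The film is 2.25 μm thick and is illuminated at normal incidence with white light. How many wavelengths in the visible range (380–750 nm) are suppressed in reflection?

Ray reflecting at the top interface goes from n = 1.0 toward n = 1.37: a half-wave phase shift.
At the lower boundary (n = 1.37 to n = 1.0) the reflected ray undergoes no phase shift.
Net: one phase inversion between the two reflected rays.
With one net inversion, destructive interference in reflection requires 2 n t = m λ.
λ = 2 n t / m = 6165 / m nm.
m=8: 771 nm (IR); m=9: 685 nm (visible); m=10: 617 nm (visible); m=11: 560 nm (visible); m=12: 514 nm (visible); m=13: 474 nm (visible); m=14: 440 nm (visible); m=15: 411 nm (visible); m=16: 385 nm (visible); m=17: 363 nm (UV).

8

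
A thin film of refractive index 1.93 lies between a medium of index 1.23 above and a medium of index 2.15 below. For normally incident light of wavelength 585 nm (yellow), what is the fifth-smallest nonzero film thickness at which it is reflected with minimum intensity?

Top surface (1.23 → 1.93): reflection off a higher-index medium gives a half-wave phase shift.
At the lower boundary (n = 1.93 to n = 2.15) the reflected ray undergoes a half-wave phase shift.
Zero or two π shifts → no net half-wave offset.
So the condition for destructive reflection is 2 n t = (m + ½) λ.
The fifth-smallest nonzero thickness corresponds to m = 4: t = (m + ½) λ / (2 n) = 4.50 × 585 / (2 × 1.93) = 682 nm.

682 nm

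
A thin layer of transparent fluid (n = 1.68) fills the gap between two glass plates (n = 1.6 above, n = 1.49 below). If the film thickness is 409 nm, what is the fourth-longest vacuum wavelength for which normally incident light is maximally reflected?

At the upper boundary (n = 1.6 to n = 1.68) the reflected ray undergoes a half-wave phase shift.
Bottom surface (1.68 → 1.49): reflection off a lower-index medium gives no phase shift.
Net: one phase inversion between the two reflected rays.
With one net inversion, constructive interference in reflection requires 2 n t = (m + ½) λ.
λ = 2 n t / (m + ½). The fourth-longest wavelength is m = 3: λ = 2 × 1.68 × 409 / 3.50 = 393 nm.

393 nm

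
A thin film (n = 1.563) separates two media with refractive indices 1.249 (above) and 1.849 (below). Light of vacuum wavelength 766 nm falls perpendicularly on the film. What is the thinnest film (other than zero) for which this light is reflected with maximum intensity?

245 nm

Top surface (1.249 → 1.563): reflection off a higher-index medium gives a half-wave phase shift.
Bottom surface (1.563 → 1.849): reflection off a higher-index medium gives a half-wave phase shift.
The two reflections carry the same phase change, so no net offset.
For bright reflection here: 2 n t = m λ.
Minimum nonzero at m = 1: t = λ / (2 n) = 766 / (2 × 1.563) = 245 nm.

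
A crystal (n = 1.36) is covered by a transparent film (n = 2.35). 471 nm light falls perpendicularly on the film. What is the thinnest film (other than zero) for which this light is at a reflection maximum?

50.1 nm

Ray reflecting at the top interface goes from n = 1.0 toward n = 2.35: a half-wave phase shift.
Bottom surface (2.35 → 1.36): reflection off a lower-index medium gives no phase shift.
The two reflections differ by half a wavelength.
With one net inversion, constructive interference in reflection requires 2 n t = (m + ½) λ.
Minimum at m = 0: t = λ / (4 n) = 471 / (4 × 2.35) = 50.1 nm.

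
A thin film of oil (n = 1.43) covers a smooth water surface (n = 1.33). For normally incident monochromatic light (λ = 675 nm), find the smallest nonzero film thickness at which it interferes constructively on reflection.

118 nm

Top surface (1.0 → 1.43): reflection off a higher-index medium gives a half-wave phase shift.
Bottom surface (1.43 → 1.33): reflection off a lower-index medium gives no phase shift.
The two reflections differ by half a wavelength.
With one net inversion, constructive interference in reflection requires 2 n t = (m + ½) λ.
Minimum at m = 0: t = λ / (4 n) = 675 / (4 × 1.43) = 118 nm.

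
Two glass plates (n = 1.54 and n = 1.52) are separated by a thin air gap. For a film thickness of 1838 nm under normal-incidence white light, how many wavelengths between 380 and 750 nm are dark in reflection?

At the upper boundary (n = 1.54 to n = 1.0) the reflected ray undergoes no phase shift.
Bottom surface (1.0 → 1.52): reflection off a higher-index medium gives a half-wave phase shift.
Exactly one π shift → a net half-wave offset.
With one net inversion, destructive interference in reflection requires 2 n t = m λ.
λ = 2 n t / m = 3676 / m nm.
m=4: 919 nm (IR); m=5: 735 nm (visible); m=6: 613 nm (visible); m=7: 525 nm (visible); m=8: 460 nm (visible); m=9: 408 nm (visible); m=10: 368 nm (UV).

5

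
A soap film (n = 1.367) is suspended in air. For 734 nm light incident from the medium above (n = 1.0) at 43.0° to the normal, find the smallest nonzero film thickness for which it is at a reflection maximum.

155 nm

Ray reflecting at the top interface goes from n = 1.0 toward n = 1.367: a half-wave phase shift.
At the lower boundary (n = 1.367 to n = 1.0) the reflected ray undergoes no phase shift.
The two reflections differ by half a wavelength.
For maximum reflection here: 2 n t cos θ_r = (m + ½) λ.
Snell's law: 1.0 sin 43.0° = 1.367 sin θ_r → sin θ_r = 0.499, cos θ_r = 0.867.
Minimum at m = 0: t = λ / (4 n cos θ_r) = 734 / (4 × 1.367 × 0.867) = 155 nm.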